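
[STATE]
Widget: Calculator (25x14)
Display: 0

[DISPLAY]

                        0
┌───┬───┬───┬───┐        
│ 7 │ 8 │ 9 │ ÷ │        
├───┼───┼───┼───┤        
│ 4 │ 5 │ 6 │ × │        
├───┼───┼───┼───┤        
│ 1 │ 2 │ 3 │ - │        
├───┼───┼───┼───┤        
│ 0 │ . │ = │ + │        
├───┼───┼───┼───┤        
│ C │ MC│ MR│ M+│        
└───┴───┴───┴───┘        
                         
                         


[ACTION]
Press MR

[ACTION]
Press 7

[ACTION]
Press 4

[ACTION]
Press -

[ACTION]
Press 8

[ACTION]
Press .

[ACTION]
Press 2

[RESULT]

                      8.2
┌───┬───┬───┬───┐        
│ 7 │ 8 │ 9 │ ÷ │        
├───┼───┼───┼───┤        
│ 4 │ 5 │ 6 │ × │        
├───┼───┼───┼───┤        
│ 1 │ 2 │ 3 │ - │        
├───┼───┼───┼───┤        
│ 0 │ . │ = │ + │        
├───┼───┼───┼───┤        
│ C │ MC│ MR│ M+│        
└───┴───┴───┴───┘        
                         
                         


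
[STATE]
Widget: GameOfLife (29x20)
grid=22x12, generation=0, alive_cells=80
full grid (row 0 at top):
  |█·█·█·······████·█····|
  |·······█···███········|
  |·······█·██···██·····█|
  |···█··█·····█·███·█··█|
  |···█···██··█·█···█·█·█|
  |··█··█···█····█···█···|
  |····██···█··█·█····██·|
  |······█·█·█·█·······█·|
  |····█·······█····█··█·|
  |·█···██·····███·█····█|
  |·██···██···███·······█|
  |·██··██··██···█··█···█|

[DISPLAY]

Gen: 0                       
█·█·█·······████·█····       
·······█···███········       
·······█·██···██·····█       
···█··█·····█·███·█··█       
···█···██··█·█···█·█·█       
··█··█···█····█···█···       
····██···█··█·█····██·       
······█·█·█·█·······█·       
····█·······█····█··█·       
·█···██·····███·█····█       
·██···██···███·······█       
·██··██··██···█··█···█       
                             
                             
                             
                             
                             
                             
                             


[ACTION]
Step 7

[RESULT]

Gen: 7                       
········███···········       
·······█···██····█·█··       
··██·██·█······███·██·       
·███·█·█·······██·█·█·       
██···██········███····       
·███·███·········█····       
··██·█··█·············       
···█···············█·█       
·······██··██·······█·       
············██········       
············█·········       
···········█··········       
                             
                             
                             
                             
                             
                             
                             


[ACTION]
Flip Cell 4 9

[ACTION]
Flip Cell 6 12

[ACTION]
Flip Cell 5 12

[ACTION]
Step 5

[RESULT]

Gen: 12                      
·······█············█·       
·····█··█·█·········█·       
·····█····██·······█·█       
███··█····█········██·       
██···█···█········██··       
███··█···█········█···       
·██·····█·············       
·····██···············       
···███·······██·······       
···█········█·██······       
···········██·█·······       
············██········       
                             
                             
                             
                             
                             
                             
                             


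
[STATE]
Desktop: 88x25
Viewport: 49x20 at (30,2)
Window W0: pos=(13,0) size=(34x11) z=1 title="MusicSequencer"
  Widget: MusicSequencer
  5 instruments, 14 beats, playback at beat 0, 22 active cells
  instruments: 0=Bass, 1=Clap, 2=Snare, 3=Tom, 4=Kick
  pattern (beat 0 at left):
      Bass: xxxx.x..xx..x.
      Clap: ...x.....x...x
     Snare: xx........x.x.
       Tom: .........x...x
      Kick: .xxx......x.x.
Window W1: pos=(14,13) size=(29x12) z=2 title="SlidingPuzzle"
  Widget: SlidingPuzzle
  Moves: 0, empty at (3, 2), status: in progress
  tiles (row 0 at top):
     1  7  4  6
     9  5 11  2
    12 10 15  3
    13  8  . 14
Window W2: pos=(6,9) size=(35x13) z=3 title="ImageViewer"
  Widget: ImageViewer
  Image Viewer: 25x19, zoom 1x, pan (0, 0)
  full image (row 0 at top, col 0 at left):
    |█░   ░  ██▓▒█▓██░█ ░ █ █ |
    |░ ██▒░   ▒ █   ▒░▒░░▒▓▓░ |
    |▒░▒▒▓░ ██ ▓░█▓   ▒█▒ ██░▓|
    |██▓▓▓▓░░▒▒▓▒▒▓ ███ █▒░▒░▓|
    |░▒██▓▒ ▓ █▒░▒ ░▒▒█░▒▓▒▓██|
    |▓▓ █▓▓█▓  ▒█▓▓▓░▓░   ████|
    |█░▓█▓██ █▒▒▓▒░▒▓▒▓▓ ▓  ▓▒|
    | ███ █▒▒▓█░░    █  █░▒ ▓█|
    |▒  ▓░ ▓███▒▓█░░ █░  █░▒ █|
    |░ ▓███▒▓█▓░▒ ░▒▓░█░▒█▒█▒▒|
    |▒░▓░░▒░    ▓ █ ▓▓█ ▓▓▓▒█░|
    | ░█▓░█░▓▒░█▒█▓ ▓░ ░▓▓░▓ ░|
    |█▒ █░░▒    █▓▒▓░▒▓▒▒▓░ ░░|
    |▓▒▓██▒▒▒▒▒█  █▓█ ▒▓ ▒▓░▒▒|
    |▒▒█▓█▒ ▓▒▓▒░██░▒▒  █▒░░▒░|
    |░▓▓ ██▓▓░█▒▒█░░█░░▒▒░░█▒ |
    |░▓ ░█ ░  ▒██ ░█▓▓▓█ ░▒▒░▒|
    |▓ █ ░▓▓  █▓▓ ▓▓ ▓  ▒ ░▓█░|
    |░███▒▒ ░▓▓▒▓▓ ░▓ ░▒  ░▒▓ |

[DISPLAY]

────────────────┨                                
0123            ┃                                
··█·            ┃                                
···█            ┃                                
█·█·            ┃                                
···█            ┃                                
█·█·            ┃                                
━━━━━━━━━━┓     ┃                                
          ┃━━━━━┛                                
──────────┨                                      
█         ┃                                      
░         ┃━┓                                    
░▓        ┃ ┃                                    
░▓        ┃─┨                                    
██        ┃ ┃                                    
██        ┃ ┃                                    
▓▒        ┃ ┃                                    
▓█        ┃ ┃                                    
 █        ┃ ┃                                    
━━━━━━━━━━┛ ┃                                    


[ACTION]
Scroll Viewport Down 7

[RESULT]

···█            ┃                                
█·█·            ┃                                
···█            ┃                                
█·█·            ┃                                
━━━━━━━━━━┓     ┃                                
          ┃━━━━━┛                                
──────────┨                                      
█         ┃                                      
░         ┃━┓                                    
░▓        ┃ ┃                                    
░▓        ┃─┨                                    
██        ┃ ┃                                    
██        ┃ ┃                                    
▓▒        ┃ ┃                                    
▓█        ┃ ┃                                    
 █        ┃ ┃                                    
━━━━━━━━━━┛ ┃                                    
┼────┤      ┃                                    
│ 14 │      ┃                                    
━━━━━━━━━━━━┛                                    


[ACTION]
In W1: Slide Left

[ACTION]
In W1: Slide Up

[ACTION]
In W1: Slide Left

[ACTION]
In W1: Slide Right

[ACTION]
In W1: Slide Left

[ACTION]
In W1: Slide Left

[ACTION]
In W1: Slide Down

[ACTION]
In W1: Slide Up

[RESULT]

···█            ┃                                
█·█·            ┃                                
···█            ┃                                
█·█·            ┃                                
━━━━━━━━━━┓     ┃                                
          ┃━━━━━┛                                
──────────┨                                      
█         ┃                                      
░         ┃━┓                                    
░▓        ┃ ┃                                    
░▓        ┃─┨                                    
██        ┃ ┃                                    
██        ┃ ┃                                    
▓▒        ┃ ┃                                    
▓█        ┃ ┃                                    
 █        ┃ ┃                                    
━━━━━━━━━━┛ ┃                                    
┼────┤      ┃                                    
│    │      ┃                                    
━━━━━━━━━━━━┛                                    


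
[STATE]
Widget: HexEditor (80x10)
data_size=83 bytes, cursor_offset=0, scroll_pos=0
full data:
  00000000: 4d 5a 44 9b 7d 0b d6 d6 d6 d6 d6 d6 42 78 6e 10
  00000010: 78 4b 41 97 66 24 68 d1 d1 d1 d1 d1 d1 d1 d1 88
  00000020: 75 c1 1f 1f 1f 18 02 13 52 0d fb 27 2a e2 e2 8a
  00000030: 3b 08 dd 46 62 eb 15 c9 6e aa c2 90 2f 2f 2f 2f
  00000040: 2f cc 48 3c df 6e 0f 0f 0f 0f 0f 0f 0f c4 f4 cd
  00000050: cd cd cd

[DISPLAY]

00000000  4D 5a 44 9b 7d 0b d6 d6  d6 d6 d6 d6 42 78 6e 10  |MZD.}.......Bxn.|  
00000010  78 4b 41 97 66 24 68 d1  d1 d1 d1 d1 d1 d1 d1 88  |xKA.f$h.........|  
00000020  75 c1 1f 1f 1f 18 02 13  52 0d fb 27 2a e2 e2 8a  |u.......R..'*...|  
00000030  3b 08 dd 46 62 eb 15 c9  6e aa c2 90 2f 2f 2f 2f  |;..Fb...n...////|  
00000040  2f cc 48 3c df 6e 0f 0f  0f 0f 0f 0f 0f c4 f4 cd  |/.H<.n..........|  
00000050  cd cd cd                                          |...             |  
                                                                                
                                                                                
                                                                                
                                                                                


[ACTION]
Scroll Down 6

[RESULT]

00000050  cd cd cd                                          |...             |  
                                                                                
                                                                                
                                                                                
                                                                                
                                                                                
                                                                                
                                                                                
                                                                                
                                                                                


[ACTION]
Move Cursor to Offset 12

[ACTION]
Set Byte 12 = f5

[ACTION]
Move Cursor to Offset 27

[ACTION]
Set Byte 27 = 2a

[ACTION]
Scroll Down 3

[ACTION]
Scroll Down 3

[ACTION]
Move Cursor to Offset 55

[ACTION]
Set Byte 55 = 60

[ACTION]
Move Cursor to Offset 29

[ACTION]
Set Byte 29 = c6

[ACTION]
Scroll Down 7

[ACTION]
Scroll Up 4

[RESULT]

00000010  78 4b 41 97 66 24 68 d1  d1 d1 d1 2a d1 C6 d1 88  |xKA.f$h....*....|  
00000020  75 c1 1f 1f 1f 18 02 13  52 0d fb 27 2a e2 e2 8a  |u.......R..'*...|  
00000030  3b 08 dd 46 62 eb 15 60  6e aa c2 90 2f 2f 2f 2f  |;..Fb..`n...////|  
00000040  2f cc 48 3c df 6e 0f 0f  0f 0f 0f 0f 0f c4 f4 cd  |/.H<.n..........|  
00000050  cd cd cd                                          |...             |  
                                                                                
                                                                                
                                                                                
                                                                                
                                                                                


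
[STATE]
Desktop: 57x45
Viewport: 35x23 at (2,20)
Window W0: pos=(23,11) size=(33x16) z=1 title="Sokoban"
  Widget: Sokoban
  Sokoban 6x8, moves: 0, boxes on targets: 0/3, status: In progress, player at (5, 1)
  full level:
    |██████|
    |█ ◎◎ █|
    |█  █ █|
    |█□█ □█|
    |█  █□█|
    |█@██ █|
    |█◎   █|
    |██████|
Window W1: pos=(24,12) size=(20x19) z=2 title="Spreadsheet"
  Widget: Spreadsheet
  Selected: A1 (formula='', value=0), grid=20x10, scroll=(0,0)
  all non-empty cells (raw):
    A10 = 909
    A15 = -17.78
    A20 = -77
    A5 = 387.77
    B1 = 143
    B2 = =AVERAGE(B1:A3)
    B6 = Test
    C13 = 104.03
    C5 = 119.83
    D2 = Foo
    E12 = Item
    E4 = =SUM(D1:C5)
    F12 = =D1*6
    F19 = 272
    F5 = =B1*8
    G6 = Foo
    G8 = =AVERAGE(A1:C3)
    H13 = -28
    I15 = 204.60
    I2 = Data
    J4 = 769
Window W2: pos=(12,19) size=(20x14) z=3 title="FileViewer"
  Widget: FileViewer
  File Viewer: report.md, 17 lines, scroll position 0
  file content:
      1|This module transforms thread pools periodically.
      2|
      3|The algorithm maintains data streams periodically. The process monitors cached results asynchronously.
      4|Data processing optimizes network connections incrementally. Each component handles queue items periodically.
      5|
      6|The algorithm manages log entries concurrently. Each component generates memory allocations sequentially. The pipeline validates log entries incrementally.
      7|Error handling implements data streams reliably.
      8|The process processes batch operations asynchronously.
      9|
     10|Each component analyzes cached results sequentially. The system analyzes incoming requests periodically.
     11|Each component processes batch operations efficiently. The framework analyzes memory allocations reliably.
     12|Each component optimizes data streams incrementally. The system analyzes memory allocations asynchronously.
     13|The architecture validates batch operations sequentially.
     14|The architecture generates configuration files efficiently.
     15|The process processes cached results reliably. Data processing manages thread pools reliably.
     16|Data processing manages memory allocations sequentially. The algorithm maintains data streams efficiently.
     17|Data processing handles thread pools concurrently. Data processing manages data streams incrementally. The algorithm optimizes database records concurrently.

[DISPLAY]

          ┃ FileViewer       ┃    0
          ┠──────────────────┨    0
          ┃This module trans▲┃87.77
          ┃                 █┃    0
          ┃The algorithm mai░┃    0
          ┃Data processing o░┃    0
          ┃                 ░┃    0
          ┃The algorithm man░┃  909
          ┃Error handling im░┃    0
          ┃The process proce░┃    0
          ┃                 ░┃━━━━━
          ┃Each component an▼┃     
          ┗━━━━━━━━━━━━━━━━━━┛     
                                   
                                   
                                   
                                   
                                   
                                   
                                   
                                   
                                   
                                   


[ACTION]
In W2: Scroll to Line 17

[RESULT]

          ┃ FileViewer       ┃    0
          ┠──────────────────┨    0
          ┃The process proce▲┃87.77
          ┃                 ░┃    0
          ┃Each component an░┃    0
          ┃Each component pr░┃    0
          ┃Each component op░┃    0
          ┃The architecture ░┃  909
          ┃The architecture ░┃    0
          ┃The process proce░┃    0
          ┃Data processing m█┃━━━━━
          ┃Data processing h▼┃     
          ┗━━━━━━━━━━━━━━━━━━┛     
                                   
                                   
                                   
                                   
                                   
                                   
                                   
                                   
                                   
                                   


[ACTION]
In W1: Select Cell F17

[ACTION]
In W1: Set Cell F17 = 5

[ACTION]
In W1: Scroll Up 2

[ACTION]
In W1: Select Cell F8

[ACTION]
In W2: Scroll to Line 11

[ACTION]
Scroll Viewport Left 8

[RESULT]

            ┃ FileViewer       ┃   
            ┠──────────────────┨   
            ┃The process proce▲┃87.
            ┃                 ░┃   
            ┃Each component an░┃   
            ┃Each component pr░┃   
            ┃Each component op░┃   
            ┃The architecture ░┃  9
            ┃The architecture ░┃   
            ┃The process proce░┃   
            ┃Data processing m█┃━━━
            ┃Data processing h▼┃   
            ┗━━━━━━━━━━━━━━━━━━┛   
                                   
                                   
                                   
                                   
                                   
                                   
                                   
                                   
                                   
                                   


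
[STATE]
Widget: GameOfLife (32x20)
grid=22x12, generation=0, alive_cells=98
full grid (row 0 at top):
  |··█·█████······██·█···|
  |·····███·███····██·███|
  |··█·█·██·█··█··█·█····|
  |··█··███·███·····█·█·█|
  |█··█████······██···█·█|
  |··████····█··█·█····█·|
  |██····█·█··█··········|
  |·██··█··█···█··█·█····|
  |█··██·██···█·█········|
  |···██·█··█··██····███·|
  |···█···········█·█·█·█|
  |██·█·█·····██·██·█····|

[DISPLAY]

Gen: 0                          
··█·█████······██·█···          
·····███·███····██·███          
··█·█·██·█··█··█·█····          
··█··███·███·····█·█·█          
█··█████······██···█·█          
··████····█··█·█····█·          
██····█·█··█··········          
·██··█··█···█··█·█····          
█··██·██···█·█········          
···██·█··█··██····███·          
···█···········█·█·█·█          
██·█·█·····██·██·█····          
                                
                                
                                
                                
                                
                                
                                


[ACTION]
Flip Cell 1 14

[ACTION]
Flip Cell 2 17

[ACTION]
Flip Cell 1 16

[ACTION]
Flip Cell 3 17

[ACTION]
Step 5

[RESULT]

Gen: 5                          
··██··················          
··███·····██······█···          
██·█·····███·····███··          
█·█····█·········█·██·          
█·█····█··█····█······          
█··█······█···········          
█··█···███············          
······█···██·███·███··          
█·················███·          
█··█·······█·········█          
·███··█··██·██···████·          
··············█···██··          
                                
                                
                                
                                
                                
                                
                                


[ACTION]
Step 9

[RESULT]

Gen: 14                         
······················          
····█·················          
····██····█···········          
·····█···███··········          
·····██·█·██··········          
········█·············          
·········█·········█··          
·····██·██········█·██          
·······███·········██·          
·················███··          
██·██···········██····          
██·██···········██····          
                                
                                
                                
                                
                                
                                
                                


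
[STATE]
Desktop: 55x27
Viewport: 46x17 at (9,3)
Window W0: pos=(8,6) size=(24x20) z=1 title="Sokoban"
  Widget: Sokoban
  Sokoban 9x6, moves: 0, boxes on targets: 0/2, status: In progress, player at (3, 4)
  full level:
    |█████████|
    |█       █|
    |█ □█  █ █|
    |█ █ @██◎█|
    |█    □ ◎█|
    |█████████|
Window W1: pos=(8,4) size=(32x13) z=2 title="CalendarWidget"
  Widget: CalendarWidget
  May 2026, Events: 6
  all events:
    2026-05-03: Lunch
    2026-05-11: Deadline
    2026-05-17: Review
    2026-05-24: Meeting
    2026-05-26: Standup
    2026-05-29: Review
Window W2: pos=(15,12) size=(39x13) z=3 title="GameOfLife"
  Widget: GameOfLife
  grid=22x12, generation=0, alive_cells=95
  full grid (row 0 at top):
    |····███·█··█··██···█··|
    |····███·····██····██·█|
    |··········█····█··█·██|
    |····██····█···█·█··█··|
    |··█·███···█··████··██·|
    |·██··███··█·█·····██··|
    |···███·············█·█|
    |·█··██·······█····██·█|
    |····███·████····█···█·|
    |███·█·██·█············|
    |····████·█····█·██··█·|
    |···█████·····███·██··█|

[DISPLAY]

                                              
━━━━━━━━━━━━━━━━━━━━━━━━━━━━━━┓               
 CalendarWidget               ┃               
──────────────────────────────┨               
           May 2026           ┃               
Mo Tu We Th Fr Sa Su          ┃               
             1  2  3*         ┃               
 4  5  6  7  8  9 10          ┃               
11* 12 13 14 15 16 17*        ┃               
18 19 ┏━━━━━━━━━━━━━━━━━━━━━━━━━━━━━━━━━━━━━┓ 
25 26*┃ GameOfLife                          ┃ 
      ┠─────────────────────────────────────┨ 
      ┃Gen: 0                               ┃ 
━━━━━━┃··········█····█··█·██               ┃ 
      ┃····██····█···█·█··█··               ┃ 
      ┃··█·███···█··████··██·               ┃ 
      ┃·██··███··█·█·····██··               ┃ 


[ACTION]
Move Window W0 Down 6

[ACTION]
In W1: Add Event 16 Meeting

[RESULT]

                                              
━━━━━━━━━━━━━━━━━━━━━━━━━━━━━━┓               
 CalendarWidget               ┃               
──────────────────────────────┨               
           May 2026           ┃               
Mo Tu We Th Fr Sa Su          ┃               
             1  2  3*         ┃               
 4  5  6  7  8  9 10          ┃               
11* 12 13 14 15 16* 17*       ┃               
18 19 ┏━━━━━━━━━━━━━━━━━━━━━━━━━━━━━━━━━━━━━┓ 
25 26*┃ GameOfLife                          ┃ 
      ┠─────────────────────────────────────┨ 
      ┃Gen: 0                               ┃ 
━━━━━━┃··········█····█··█·██               ┃ 
      ┃····██····█···█·█··█··               ┃ 
      ┃··█·███···█··████··██·               ┃ 
      ┃·██··███··█·█·····██··               ┃ 


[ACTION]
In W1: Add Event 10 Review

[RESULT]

                                              
━━━━━━━━━━━━━━━━━━━━━━━━━━━━━━┓               
 CalendarWidget               ┃               
──────────────────────────────┨               
           May 2026           ┃               
Mo Tu We Th Fr Sa Su          ┃               
             1  2  3*         ┃               
 4  5  6  7  8  9 10*         ┃               
11* 12 13 14 15 16* 17*       ┃               
18 19 ┏━━━━━━━━━━━━━━━━━━━━━━━━━━━━━━━━━━━━━┓ 
25 26*┃ GameOfLife                          ┃ 
      ┠─────────────────────────────────────┨ 
      ┃Gen: 0                               ┃ 
━━━━━━┃··········█····█··█·██               ┃ 
      ┃····██····█···█·█··█··               ┃ 
      ┃··█·███···█··████··██·               ┃ 
      ┃·██··███··█·█·····██··               ┃ 


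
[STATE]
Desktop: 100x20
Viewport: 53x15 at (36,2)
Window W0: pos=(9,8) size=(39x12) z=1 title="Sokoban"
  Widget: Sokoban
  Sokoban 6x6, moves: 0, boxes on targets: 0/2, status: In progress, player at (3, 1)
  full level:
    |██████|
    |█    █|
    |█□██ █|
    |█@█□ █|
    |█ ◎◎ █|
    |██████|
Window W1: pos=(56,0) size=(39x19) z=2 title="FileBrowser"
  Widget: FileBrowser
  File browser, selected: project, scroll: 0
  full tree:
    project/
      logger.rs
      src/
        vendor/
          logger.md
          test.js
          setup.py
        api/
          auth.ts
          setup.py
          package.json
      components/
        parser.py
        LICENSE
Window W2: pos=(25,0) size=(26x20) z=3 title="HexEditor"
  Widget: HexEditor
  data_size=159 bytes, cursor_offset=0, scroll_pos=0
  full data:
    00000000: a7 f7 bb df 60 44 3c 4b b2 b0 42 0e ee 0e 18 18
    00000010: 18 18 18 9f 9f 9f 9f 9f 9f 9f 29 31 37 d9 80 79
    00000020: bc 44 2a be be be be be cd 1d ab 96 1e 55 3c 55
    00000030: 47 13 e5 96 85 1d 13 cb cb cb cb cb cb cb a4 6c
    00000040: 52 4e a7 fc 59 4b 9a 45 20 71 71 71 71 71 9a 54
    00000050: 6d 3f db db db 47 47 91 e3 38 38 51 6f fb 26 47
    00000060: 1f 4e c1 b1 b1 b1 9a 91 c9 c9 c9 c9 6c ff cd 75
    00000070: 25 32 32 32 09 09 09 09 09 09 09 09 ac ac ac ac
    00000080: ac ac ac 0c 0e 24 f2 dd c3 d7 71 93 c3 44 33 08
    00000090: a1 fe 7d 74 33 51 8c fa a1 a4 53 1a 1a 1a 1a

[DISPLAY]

──────────────┨     ┠────────────────────────────────
A7 f7 bb df 60┃     ┃> [-] project/                  
18 18 18 9f 9f┃     ┃    logger.rs                   
bc 44 2a be be┃     ┃    [+] src/                    
47 13 e5 96 85┃     ┃    [+] components/             
52 4e a7 fc 59┃     ┃                                
6d 3f db db db┃     ┃                                
1f 4e c1 b1 b1┃     ┃                                
25 32 32 32 09┃     ┃                                
ac ac ac 0c 0e┃     ┃                                
a1 fe 7d 74 33┃     ┃                                
              ┃     ┃                                
              ┃     ┃                                
              ┃     ┃                                
              ┃     ┃                                


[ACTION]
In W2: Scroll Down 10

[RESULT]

──────────────┨     ┠────────────────────────────────
a1 fe 7d 74 33┃     ┃> [-] project/                  
              ┃     ┃    logger.rs                   
              ┃     ┃    [+] src/                    
              ┃     ┃    [+] components/             
              ┃     ┃                                
              ┃     ┃                                
              ┃     ┃                                
              ┃     ┃                                
              ┃     ┃                                
              ┃     ┃                                
              ┃     ┃                                
              ┃     ┃                                
              ┃     ┃                                
              ┃     ┃                                


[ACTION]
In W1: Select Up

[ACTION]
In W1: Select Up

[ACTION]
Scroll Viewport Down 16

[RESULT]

              ┃     ┃    [+] src/                    
              ┃     ┃    [+] components/             
              ┃     ┃                                
              ┃     ┃                                
              ┃     ┃                                
              ┃     ┃                                
              ┃     ┃                                
              ┃     ┃                                
              ┃     ┃                                
              ┃     ┃                                
              ┃     ┃                                
              ┃     ┃                                
              ┃     ┃                                
              ┃     ┗━━━━━━━━━━━━━━━━━━━━━━━━━━━━━━━━
━━━━━━━━━━━━━━┛                                      


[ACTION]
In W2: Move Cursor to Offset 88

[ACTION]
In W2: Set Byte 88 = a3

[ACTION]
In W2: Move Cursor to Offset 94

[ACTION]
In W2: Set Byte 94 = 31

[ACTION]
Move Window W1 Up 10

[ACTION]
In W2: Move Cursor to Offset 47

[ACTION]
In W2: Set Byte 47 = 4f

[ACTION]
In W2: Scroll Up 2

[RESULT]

a1 fe 7d 74 33┃     ┃    [+] src/                    
              ┃     ┃    [+] components/             
              ┃     ┃                                
              ┃     ┃                                
              ┃     ┃                                
              ┃     ┃                                
              ┃     ┃                                
              ┃     ┃                                
              ┃     ┃                                
              ┃     ┃                                
              ┃     ┃                                
              ┃     ┃                                
              ┃     ┃                                
              ┃     ┗━━━━━━━━━━━━━━━━━━━━━━━━━━━━━━━━
━━━━━━━━━━━━━━┛                                      


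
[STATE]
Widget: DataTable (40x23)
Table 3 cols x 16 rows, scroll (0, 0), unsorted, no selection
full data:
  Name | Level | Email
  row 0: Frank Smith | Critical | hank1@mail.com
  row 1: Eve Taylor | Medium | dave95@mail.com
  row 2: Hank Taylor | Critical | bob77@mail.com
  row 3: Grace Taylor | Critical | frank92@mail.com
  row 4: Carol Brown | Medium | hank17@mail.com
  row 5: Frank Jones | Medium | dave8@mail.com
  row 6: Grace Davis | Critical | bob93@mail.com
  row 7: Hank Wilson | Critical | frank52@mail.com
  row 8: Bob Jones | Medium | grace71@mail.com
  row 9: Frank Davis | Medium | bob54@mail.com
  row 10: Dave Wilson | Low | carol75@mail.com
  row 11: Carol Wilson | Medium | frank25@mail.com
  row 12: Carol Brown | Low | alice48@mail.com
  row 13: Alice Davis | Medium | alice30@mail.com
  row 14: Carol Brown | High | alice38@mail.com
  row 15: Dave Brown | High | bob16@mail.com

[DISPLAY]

Name        │Level   │Email             
────────────┼────────┼────────────────  
Frank Smith │Critical│hank1@mail.com    
Eve Taylor  │Medium  │dave95@mail.com   
Hank Taylor │Critical│bob77@mail.com    
Grace Taylor│Critical│frank92@mail.com  
Carol Brown │Medium  │hank17@mail.com   
Frank Jones │Medium  │dave8@mail.com    
Grace Davis │Critical│bob93@mail.com    
Hank Wilson │Critical│frank52@mail.com  
Bob Jones   │Medium  │grace71@mail.com  
Frank Davis │Medium  │bob54@mail.com    
Dave Wilson │Low     │carol75@mail.com  
Carol Wilson│Medium  │frank25@mail.com  
Carol Brown │Low     │alice48@mail.com  
Alice Davis │Medium  │alice30@mail.com  
Carol Brown │High    │alice38@mail.com  
Dave Brown  │High    │bob16@mail.com    
                                        
                                        
                                        
                                        
                                        


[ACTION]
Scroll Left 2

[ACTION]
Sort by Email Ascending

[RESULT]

Name        │Level   │Email          ▲  
────────────┼────────┼────────────────  
Alice Davis │Medium  │alice30@mail.com  
Carol Brown │High    │alice38@mail.com  
Carol Brown │Low     │alice48@mail.com  
Dave Brown  │High    │bob16@mail.com    
Frank Davis │Medium  │bob54@mail.com    
Hank Taylor │Critical│bob77@mail.com    
Grace Davis │Critical│bob93@mail.com    
Dave Wilson │Low     │carol75@mail.com  
Frank Jones │Medium  │dave8@mail.com    
Eve Taylor  │Medium  │dave95@mail.com   
Carol Wilson│Medium  │frank25@mail.com  
Hank Wilson │Critical│frank52@mail.com  
Grace Taylor│Critical│frank92@mail.com  
Bob Jones   │Medium  │grace71@mail.com  
Carol Brown │Medium  │hank17@mail.com   
Frank Smith │Critical│hank1@mail.com    
                                        
                                        
                                        
                                        
                                        


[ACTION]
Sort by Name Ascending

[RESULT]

Name       ▲│Level   │Email             
────────────┼────────┼────────────────  
Alice Davis │Medium  │alice30@mail.com  
Bob Jones   │Medium  │grace71@mail.com  
Carol Brown │High    │alice38@mail.com  
Carol Brown │Low     │alice48@mail.com  
Carol Brown │Medium  │hank17@mail.com   
Carol Wilson│Medium  │frank25@mail.com  
Dave Brown  │High    │bob16@mail.com    
Dave Wilson │Low     │carol75@mail.com  
Eve Taylor  │Medium  │dave95@mail.com   
Frank Davis │Medium  │bob54@mail.com    
Frank Jones │Medium  │dave8@mail.com    
Frank Smith │Critical│hank1@mail.com    
Grace Davis │Critical│bob93@mail.com    
Grace Taylor│Critical│frank92@mail.com  
Hank Taylor │Critical│bob77@mail.com    
Hank Wilson │Critical│frank52@mail.com  
                                        
                                        
                                        
                                        
                                        


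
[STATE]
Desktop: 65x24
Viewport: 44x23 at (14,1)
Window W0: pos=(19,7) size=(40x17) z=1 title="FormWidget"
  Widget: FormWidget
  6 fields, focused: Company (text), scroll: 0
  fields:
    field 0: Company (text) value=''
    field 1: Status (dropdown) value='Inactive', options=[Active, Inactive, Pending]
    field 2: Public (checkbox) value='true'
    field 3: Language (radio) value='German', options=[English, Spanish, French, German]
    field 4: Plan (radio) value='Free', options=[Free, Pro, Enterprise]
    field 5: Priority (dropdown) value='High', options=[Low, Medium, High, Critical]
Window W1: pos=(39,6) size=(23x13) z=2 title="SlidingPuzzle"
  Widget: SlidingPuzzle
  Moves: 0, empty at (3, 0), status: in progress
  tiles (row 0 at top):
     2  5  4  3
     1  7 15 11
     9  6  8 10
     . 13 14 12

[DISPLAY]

                                            
                                            
                                            
                                            
                                            
                         ┏━━━━━━━━━━━━━━━━━━
     ┏━━━━━━━━━━━━━━━━━━━┃ SlidingPuzzle    
     ┃ FormWidget        ┠──────────────────
     ┠───────────────────┃┌────┬────┬────┬──
     ┃> Company:    [    ┃│  2 │  5 │  4 │  
     ┃  Status:     [Inac┃├────┼────┼────┼──
     ┃  Public:     [x]  ┃│  1 │  7 │ 15 │ 1
     ┃  Language:   ( ) E┃├────┼────┼────┼──
     ┃  Plan:       (●) F┃│  9 │  6 │  8 │ 1
     ┃  Priority:   [High┃├────┼────┼────┼──
     ┃                   ┃│    │ 13 │ 14 │ 1
     ┃                   ┃└────┴────┴────┴──
     ┃                   ┗━━━━━━━━━━━━━━━━━━
     ┃                                      
     ┃                                      
     ┃                                      
     ┃                                      
     ┗━━━━━━━━━━━━━━━━━━━━━━━━━━━━━━━━━━━━━━


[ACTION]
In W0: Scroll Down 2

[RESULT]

                                            
                                            
                                            
                                            
                                            
                         ┏━━━━━━━━━━━━━━━━━━
     ┏━━━━━━━━━━━━━━━━━━━┃ SlidingPuzzle    
     ┃ FormWidget        ┠──────────────────
     ┠───────────────────┃┌────┬────┬────┬──
     ┃  Public:     [x]  ┃│  2 │  5 │  4 │  
     ┃  Language:   ( ) E┃├────┼────┼────┼──
     ┃  Plan:       (●) F┃│  1 │  7 │ 15 │ 1
     ┃  Priority:   [High┃├────┼────┼────┼──
     ┃                   ┃│  9 │  6 │  8 │ 1
     ┃                   ┃├────┼────┼────┼──
     ┃                   ┃│    │ 13 │ 14 │ 1
     ┃                   ┃└────┴────┴────┴──
     ┃                   ┗━━━━━━━━━━━━━━━━━━
     ┃                                      
     ┃                                      
     ┃                                      
     ┃                                      
     ┗━━━━━━━━━━━━━━━━━━━━━━━━━━━━━━━━━━━━━━


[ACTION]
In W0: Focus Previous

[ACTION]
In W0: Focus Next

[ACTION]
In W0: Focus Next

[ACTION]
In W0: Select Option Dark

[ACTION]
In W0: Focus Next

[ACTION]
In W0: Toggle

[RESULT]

                                            
                                            
                                            
                                            
                                            
                         ┏━━━━━━━━━━━━━━━━━━
     ┏━━━━━━━━━━━━━━━━━━━┃ SlidingPuzzle    
     ┃ FormWidget        ┠──────────────────
     ┠───────────────────┃┌────┬────┬────┬──
     ┃> Public:     [ ]  ┃│  2 │  5 │  4 │  
     ┃  Language:   ( ) E┃├────┼────┼────┼──
     ┃  Plan:       (●) F┃│  1 │  7 │ 15 │ 1
     ┃  Priority:   [High┃├────┼────┼────┼──
     ┃                   ┃│  9 │  6 │  8 │ 1
     ┃                   ┃├────┼────┼────┼──
     ┃                   ┃│    │ 13 │ 14 │ 1
     ┃                   ┃└────┴────┴────┴──
     ┃                   ┗━━━━━━━━━━━━━━━━━━
     ┃                                      
     ┃                                      
     ┃                                      
     ┃                                      
     ┗━━━━━━━━━━━━━━━━━━━━━━━━━━━━━━━━━━━━━━
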